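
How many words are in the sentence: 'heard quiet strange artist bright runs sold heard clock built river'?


Counting words by splitting on spaces:
  Word 1: 'heard'
  Word 2: 'quiet'
  Word 3: 'strange'
  Word 4: 'artist'
  Word 5: 'bright'
  Word 6: 'runs'
  Word 7: 'sold'
  Word 8: 'heard'
  Word 9: 'clock'
  Word 10: 'built'
  Word 11: 'river'
Total words: 11

11


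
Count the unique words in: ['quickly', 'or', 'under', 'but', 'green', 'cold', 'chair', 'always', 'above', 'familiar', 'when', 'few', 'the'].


Listing all tokens and tracking unique types:
  Token 1: 'quickly' -> NEW (unique so far: 1)
  Token 2: 'or' -> NEW (unique so far: 2)
  Token 3: 'under' -> NEW (unique so far: 3)
  Token 4: 'but' -> NEW (unique so far: 4)
  Token 5: 'green' -> NEW (unique so far: 5)
  Token 6: 'cold' -> NEW (unique so far: 6)
  Token 7: 'chair' -> NEW (unique so far: 7)
  Token 8: 'always' -> NEW (unique so far: 8)
  Token 9: 'above' -> NEW (unique so far: 9)
  Token 10: 'familiar' -> NEW (unique so far: 10)
  Token 11: 'when' -> NEW (unique so far: 11)
  Token 12: 'few' -> NEW (unique so far: 12)
  Token 13: 'the' -> NEW (unique so far: 13)
Unique types: ('above', 'always', 'but', 'chair', 'cold', 'familiar', 'few', 'green', 'or', 'quickly', 'the', 'under', 'when')
Vocabulary size: 13

13


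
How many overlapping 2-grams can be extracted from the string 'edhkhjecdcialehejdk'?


String 'edhkhjecdcialehejdk' has length L = 19.
Number of overlapping n-grams = L - n + 1
Substituting: 19 - 2 + 1 = 18

18


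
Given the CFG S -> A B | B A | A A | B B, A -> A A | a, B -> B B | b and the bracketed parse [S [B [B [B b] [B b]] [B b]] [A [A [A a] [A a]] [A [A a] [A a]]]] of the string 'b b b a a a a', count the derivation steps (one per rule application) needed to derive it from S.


Every bracketed nonterminal node [X ...] in the tree is produced by exactly one rule application.
Reading the tree off as a leftmost derivation:
  Step 1: S  =>  B A   (applied S -> B A)
  Step 2: B A  =>  B B A   (applied B -> B B)
  Step 3: B B A  =>  B B B A   (applied B -> B B)
  Step 4: B B B A  =>  b B B A   (applied B -> b)
  Step 5: b B B A  =>  b b B A   (applied B -> b)
  Step 6: b b B A  =>  b b b A   (applied B -> b)
  Step 7: b b b A  =>  b b b A A   (applied A -> A A)
  Step 8: b b b A A  =>  b b b A A A   (applied A -> A A)
  Step 9: b b b A A A  =>  b b b a A A   (applied A -> a)
  Step 10: b b b a A A  =>  b b b a a A   (applied A -> a)
  Step 11: b b b a a A  =>  b b b a a A A   (applied A -> A A)
  Step 12: b b b a a A A  =>  b b b a a a A   (applied A -> a)
  Step 13: b b b a a a A  =>  b b b a a a a   (applied A -> a)
Final yield: b b b a a a a
Total rewrite steps: 13

13


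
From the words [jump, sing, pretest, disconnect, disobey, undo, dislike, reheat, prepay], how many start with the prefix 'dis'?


Checking each word for prefix 'dis':
  'jump' -> no (count: 0)
  'sing' -> no (count: 0)
  'pretest' -> no (count: 0)
  'disconnect' -> YES, starts with 'dis' (count: 1)
  'disobey' -> YES, starts with 'dis' (count: 2)
  'undo' -> no (count: 2)
  'dislike' -> YES, starts with 'dis' (count: 3)
  'reheat' -> no (count: 3)
  'prepay' -> no (count: 3)
Total with prefix 'dis': 3

3


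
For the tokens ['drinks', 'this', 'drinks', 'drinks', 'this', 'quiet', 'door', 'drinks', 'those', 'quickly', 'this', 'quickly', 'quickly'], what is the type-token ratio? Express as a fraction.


Tokens: 13
Unique types: ('door', 'drinks', 'quickly', 'quiet', 'this', 'those') = 6
TTR = 6/13
Already in lowest terms.

6/13


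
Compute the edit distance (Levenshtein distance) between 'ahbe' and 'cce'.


Building DP table for s1='ahbe' (len 4) and s2='cce' (len 3):
       c  c  e
    0  1  2  3
  a 1  1  2  3
  h 2  2  2  3
  b 3  3  3  3
  e 4  4  4  3
Edit distance = dp[4][3] = 3

3


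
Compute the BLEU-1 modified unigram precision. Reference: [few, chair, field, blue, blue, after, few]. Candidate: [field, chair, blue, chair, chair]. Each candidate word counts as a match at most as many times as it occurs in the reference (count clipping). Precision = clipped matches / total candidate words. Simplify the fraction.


Reference word counts: {'after': 1, 'blue': 2, 'chair': 1, 'few': 2, 'field': 1}
Checking each candidate word (with clipping):
  'field' -> in reference (ref count 1, used 1/1) -> match (matches: 1)
  'chair' -> in reference (ref count 1, used 1/1) -> match (matches: 2)
  'blue' -> in reference (ref count 2, used 1/2) -> match (matches: 3)
  'chair' -> ref count 1 already used up (1/1) -> clipped, no match (matches: 3)
  'chair' -> ref count 1 already used up (1/1) -> clipped, no match (matches: 3)
Clipped matches: 3, Candidate length: 5
Precision = 3/5

3/5


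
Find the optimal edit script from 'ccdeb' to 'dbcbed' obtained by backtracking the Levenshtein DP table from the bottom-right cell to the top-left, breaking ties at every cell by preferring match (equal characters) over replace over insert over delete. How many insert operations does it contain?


Edit distance = 4. Backtracking from cell (5, 6) with preference match > replace > insert > delete,
then listing the resulting alignment 'ccdeb' -> 'dbcbed' left to right:
  Step 1: insert 'd' [insertion #1]
  Step 2: replace c->b
  Step 3: keep 'c'
  Step 4: replace d->b
  Step 5: keep 'e'
  Step 6: replace b->d
Total insertions: 1

1


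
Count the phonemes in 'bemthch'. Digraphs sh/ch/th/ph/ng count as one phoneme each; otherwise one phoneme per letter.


Parsing 'bemthch' greedily, digraphs first:
  'b' -> consonant phoneme (phonemes so far: 1)
  'e' -> vowel phoneme (phonemes so far: 2)
  'm' -> consonant phoneme (phonemes so far: 3)
  'th' -> digraph (1 consonant phoneme) (phonemes so far: 4)
  'ch' -> digraph (1 consonant phoneme) (phonemes so far: 5)
Total phonemes: 5

5


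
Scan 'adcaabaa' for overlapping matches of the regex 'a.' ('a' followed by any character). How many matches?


Pattern: a. means 'a' followed by any character.
Scanning 'adcaabaa' position-by-position:
  Pos 0: window 'ad' -> MATCH
  Pos 1: window 'dc' -> no
  Pos 2: window 'ca' -> no
  Pos 3: window 'aa' -> MATCH
  Pos 4: window 'ab' -> MATCH
  Pos 5: window 'ba' -> no
  Pos 6: window 'aa' -> MATCH
  Pos 7: window 'a' -> no
Total matches: 4

4


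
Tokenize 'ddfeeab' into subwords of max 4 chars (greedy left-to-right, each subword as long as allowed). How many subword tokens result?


'ddfeeab' has 7 characters.
Chunking with max size 4:
  Chunk 1: 'ddfe' (positions 0-3)
  Chunk 2: 'eab' (positions 4-6)
Total chunks: ceil(7 / 4) = 2

2


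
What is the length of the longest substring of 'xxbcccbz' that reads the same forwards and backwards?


Scanning 'xxbcccbz' for palindromic substrings.
Substring at positions 2-6: 'bcccb'.
Check: reverse('bcccb') = 'bcccb' -> palindrome confirmed.
Neighbouring characters ('x' / 'z') break symmetry, so it cannot extend further.
No longer palindromic substring exists; longest length = 5

5


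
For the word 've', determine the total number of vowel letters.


Scanning each character of 've':
  Position 1: 'v' -> consonant (running count: 0)
  Position 2: 'e' -> vowel (running count: 1)
Total vowels: 1

1


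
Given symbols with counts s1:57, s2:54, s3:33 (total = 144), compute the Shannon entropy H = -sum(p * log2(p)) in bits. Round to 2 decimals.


Computing entropy H = -sum(p_i * log2(p_i)):
  s1: p = 57/144 = 0.3958, -p*log2(p) = 0.5292
  s2: p = 54/144 = 0.3750, -p*log2(p) = 0.5306
  s3: p = 33/144 = 0.2292, -p*log2(p) = 0.4871
H = sum of terms = 1.5469
Rounded to 2 decimals: 1.55

1.55


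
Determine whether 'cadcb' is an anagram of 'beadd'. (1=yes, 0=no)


Sort characters of 'cadcb': 'abccd'
Sort characters of 'beadd': 'abdde'
Sorted forms differ -> they are NOT anagrams
Result: 0

0


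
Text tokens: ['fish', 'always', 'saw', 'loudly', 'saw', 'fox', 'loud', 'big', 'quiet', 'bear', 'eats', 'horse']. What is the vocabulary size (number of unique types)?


Listing all tokens and tracking unique types:
  Token 1: 'fish' -> NEW (unique so far: 1)
  Token 2: 'always' -> NEW (unique so far: 2)
  Token 3: 'saw' -> NEW (unique so far: 3)
  Token 4: 'loudly' -> NEW (unique so far: 4)
  Token 5: 'saw' -> duplicate (unique so far: 4)
  Token 6: 'fox' -> NEW (unique so far: 5)
  Token 7: 'loud' -> NEW (unique so far: 6)
  Token 8: 'big' -> NEW (unique so far: 7)
  Token 9: 'quiet' -> NEW (unique so far: 8)
  Token 10: 'bear' -> NEW (unique so far: 9)
  Token 11: 'eats' -> NEW (unique so far: 10)
  Token 12: 'horse' -> NEW (unique so far: 11)
Unique types: ('always', 'bear', 'big', 'eats', 'fish', 'fox', 'horse', 'loud', 'loudly', 'quiet', 'saw')
Vocabulary size: 11

11


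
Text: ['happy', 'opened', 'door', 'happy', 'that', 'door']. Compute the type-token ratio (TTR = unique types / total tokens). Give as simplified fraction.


Tokens: 6
Unique types: ('door', 'happy', 'opened', 'that') = 4
TTR = 4/6
Simplify: divide both by 2 -> 2/3
TTR = 2/3

2/3


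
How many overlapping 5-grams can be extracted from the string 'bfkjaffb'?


String 'bfkjaffb' has length L = 8.
Number of overlapping n-grams = L - n + 1
Substituting: 8 - 5 + 1 = 4

4


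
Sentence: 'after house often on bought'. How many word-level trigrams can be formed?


Word trigrams from [5] words:
  Trigram 1: (after house often)
  Trigram 2: (house often on)
  Trigram 3: (often on bought)
Total word trigrams: 5 - 2 = 3

3


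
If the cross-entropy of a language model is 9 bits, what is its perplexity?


Perplexity formula: PP = 2^H
H = 9
PP = 2^9
PP = 2^9 = 512

512


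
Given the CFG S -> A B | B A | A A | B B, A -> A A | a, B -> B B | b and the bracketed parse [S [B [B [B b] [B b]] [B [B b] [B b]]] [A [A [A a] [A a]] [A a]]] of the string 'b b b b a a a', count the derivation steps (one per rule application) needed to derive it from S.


Every bracketed nonterminal node [X ...] in the tree is produced by exactly one rule application.
Reading the tree off as a leftmost derivation:
  Step 1: S  =>  B A   (applied S -> B A)
  Step 2: B A  =>  B B A   (applied B -> B B)
  Step 3: B B A  =>  B B B A   (applied B -> B B)
  Step 4: B B B A  =>  b B B A   (applied B -> b)
  Step 5: b B B A  =>  b b B A   (applied B -> b)
  Step 6: b b B A  =>  b b B B A   (applied B -> B B)
  Step 7: b b B B A  =>  b b b B A   (applied B -> b)
  Step 8: b b b B A  =>  b b b b A   (applied B -> b)
  Step 9: b b b b A  =>  b b b b A A   (applied A -> A A)
  Step 10: b b b b A A  =>  b b b b A A A   (applied A -> A A)
  Step 11: b b b b A A A  =>  b b b b a A A   (applied A -> a)
  Step 12: b b b b a A A  =>  b b b b a a A   (applied A -> a)
  Step 13: b b b b a a A  =>  b b b b a a a   (applied A -> a)
Final yield: b b b b a a a
Total rewrite steps: 13

13


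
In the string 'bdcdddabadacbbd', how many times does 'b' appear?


Scanning 'bdcdddabadacbbd' for 'b':
  Position 0: 'b' -> MATCH (count: 1)
  Position 7: 'b' -> MATCH (count: 2)
  Position 12: 'b' -> MATCH (count: 3)
  Position 13: 'b' -> MATCH (count: 4)
Total occurrences of 'b': 4

4


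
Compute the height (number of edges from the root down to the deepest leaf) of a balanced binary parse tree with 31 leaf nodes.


In a balanced binary tree with n leaves the deepest leaf is ceil(log2(n)) edges below the root.
log2(31) = 4.9542
ceil(4.9542) = 5
height (edges) = 5

5


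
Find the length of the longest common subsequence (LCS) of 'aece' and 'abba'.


DP table for LCS of 'aece' and 'abba':
       a  b  b  a
    0  0  0  0  0
  a 0  1  1  1  1
  e 0  1  1  1  1
  c 0  1  1  1  1
  e 0  1  1  1  1
LCS: 'a'
LCS length = 1

1


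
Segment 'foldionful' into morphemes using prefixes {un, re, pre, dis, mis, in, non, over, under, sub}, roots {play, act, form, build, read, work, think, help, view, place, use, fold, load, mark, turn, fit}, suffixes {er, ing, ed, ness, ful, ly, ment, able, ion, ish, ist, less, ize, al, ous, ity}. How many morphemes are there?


Segmenting 'foldionful' against the inventory:
  'fold' -> root (morpheme 1)
  'ion' -> suffix (morpheme 2)
  'ful' -> suffix (morpheme 3)
Total morphemes: 3

3


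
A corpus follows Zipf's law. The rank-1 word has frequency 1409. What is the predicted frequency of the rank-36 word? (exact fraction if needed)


Zipf's law: freq(rank) = f1 / rank
f1 = 1409, rank = 36
freq = 1409 / 36
GCD(1409, 36) = 1
Simplified: 1409/36

1409/36


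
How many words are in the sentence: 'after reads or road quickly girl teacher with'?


Counting words by splitting on spaces:
  Word 1: 'after'
  Word 2: 'reads'
  Word 3: 'or'
  Word 4: 'road'
  Word 5: 'quickly'
  Word 6: 'girl'
  Word 7: 'teacher'
  Word 8: 'with'
Total words: 8

8


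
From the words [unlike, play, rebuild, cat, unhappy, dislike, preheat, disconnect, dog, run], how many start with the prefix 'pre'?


Checking each word for prefix 'pre':
  'unlike' -> no (count: 0)
  'play' -> no (count: 0)
  'rebuild' -> no (count: 0)
  'cat' -> no (count: 0)
  'unhappy' -> no (count: 0)
  'dislike' -> no (count: 0)
  'preheat' -> YES, starts with 'pre' (count: 1)
  'disconnect' -> no (count: 1)
  'dog' -> no (count: 1)
  'run' -> no (count: 1)
Total with prefix 'pre': 1

1


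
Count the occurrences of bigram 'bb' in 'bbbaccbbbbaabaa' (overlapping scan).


Scanning 'bbbaccbbbbaabaa' for bigram 'bb':
  Position 0: 'bb' -> MATCH
  Position 1: 'bb' -> MATCH
  Position 2: 'ba' -> no
  Position 3: 'ac' -> no
  Position 4: 'cc' -> no
  Position 5: 'cb' -> no
  Position 6: 'bb' -> MATCH
  Position 7: 'bb' -> MATCH
  Position 8: 'bb' -> MATCH
  Position 9: 'ba' -> no
  Position 10: 'aa' -> no
  Position 11: 'ab' -> no
  Position 12: 'ba' -> no
  Position 13: 'aa' -> no
Total matches: 5

5


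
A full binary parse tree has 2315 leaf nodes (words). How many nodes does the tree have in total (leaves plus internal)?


Leaf nodes (terminals): 2315
Internal nodes = n - 1 = 2315 - 1 = 2314
Total = leaves + internal = 2315 + 2314 = 4629

4629


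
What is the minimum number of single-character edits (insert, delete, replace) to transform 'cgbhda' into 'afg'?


Building DP table for s1='cgbhda' (len 6) and s2='afg' (len 3):
       a  f  g
    0  1  2  3
  c 1  1  2  3
  g 2  2  2  2
  b 3  3  3  3
  h 4  4  4  4
  d 5  5  5  5
  a 6  5  6  6
Edit distance = dp[6][3] = 6

6


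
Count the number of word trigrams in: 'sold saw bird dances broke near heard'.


Word trigrams from [7] words:
  Trigram 1: (sold saw bird)
  Trigram 2: (saw bird dances)
  Trigram 3: (bird dances broke)
  Trigram 4: (dances broke near)
  Trigram 5: (broke near heard)
Total word trigrams: 7 - 2 = 5

5


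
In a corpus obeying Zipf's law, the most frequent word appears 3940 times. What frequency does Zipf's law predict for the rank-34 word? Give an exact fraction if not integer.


Zipf's law: freq(rank) = f1 / rank
f1 = 3940, rank = 34
freq = 3940 / 34
GCD(3940, 34) = 2
Simplified: 1970/17

1970/17


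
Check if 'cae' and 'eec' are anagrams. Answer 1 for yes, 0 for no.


Sort characters of 'cae': 'ace'
Sort characters of 'eec': 'cee'
Sorted forms differ -> they are NOT anagrams
Result: 0

0


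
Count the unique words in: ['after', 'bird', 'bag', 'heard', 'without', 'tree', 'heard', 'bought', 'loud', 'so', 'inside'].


Listing all tokens and tracking unique types:
  Token 1: 'after' -> NEW (unique so far: 1)
  Token 2: 'bird' -> NEW (unique so far: 2)
  Token 3: 'bag' -> NEW (unique so far: 3)
  Token 4: 'heard' -> NEW (unique so far: 4)
  Token 5: 'without' -> NEW (unique so far: 5)
  Token 6: 'tree' -> NEW (unique so far: 6)
  Token 7: 'heard' -> duplicate (unique so far: 6)
  Token 8: 'bought' -> NEW (unique so far: 7)
  Token 9: 'loud' -> NEW (unique so far: 8)
  Token 10: 'so' -> NEW (unique so far: 9)
  Token 11: 'inside' -> NEW (unique so far: 10)
Unique types: ('after', 'bag', 'bird', 'bought', 'heard', 'inside', 'loud', 'so', 'tree', 'without')
Vocabulary size: 10

10


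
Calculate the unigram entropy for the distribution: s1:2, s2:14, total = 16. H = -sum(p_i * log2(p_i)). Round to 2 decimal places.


Computing entropy H = -sum(p_i * log2(p_i)):
  s1: p = 2/16 = 0.1250, -p*log2(p) = 0.3750
  s2: p = 14/16 = 0.8750, -p*log2(p) = 0.1686
H = sum of terms = 0.5436
Rounded to 2 decimals: 0.54

0.54


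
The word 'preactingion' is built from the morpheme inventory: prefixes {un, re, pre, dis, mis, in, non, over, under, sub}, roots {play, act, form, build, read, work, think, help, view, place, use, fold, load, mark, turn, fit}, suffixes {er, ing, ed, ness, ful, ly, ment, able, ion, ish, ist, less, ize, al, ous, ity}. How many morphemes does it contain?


Segmenting 'preactingion' against the inventory:
  'pre' -> prefix (morpheme 1)
  'act' -> root (morpheme 2)
  'ing' -> suffix (morpheme 3)
  'ion' -> suffix (morpheme 4)
Total morphemes: 4

4


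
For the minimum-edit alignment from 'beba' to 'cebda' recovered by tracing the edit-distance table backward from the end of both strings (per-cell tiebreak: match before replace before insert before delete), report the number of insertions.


Edit distance = 2. Backtracking from cell (4, 5) with preference match > replace > insert > delete,
then listing the resulting alignment 'beba' -> 'cebda' left to right:
  Step 1: replace b->c
  Step 2: keep 'e'
  Step 3: keep 'b'
  Step 4: insert 'd' [insertion #1]
  Step 5: keep 'a'
Total insertions: 1

1


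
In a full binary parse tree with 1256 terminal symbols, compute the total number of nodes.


Leaf nodes (terminals): 1256
Internal nodes = n - 1 = 1256 - 1 = 1255
Total = leaves + internal = 1256 + 1255 = 2511

2511


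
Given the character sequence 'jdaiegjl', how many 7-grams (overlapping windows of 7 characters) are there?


String 'jdaiegjl' has length L = 8.
Number of overlapping n-grams = L - n + 1
Substituting: 8 - 7 + 1 = 2

2


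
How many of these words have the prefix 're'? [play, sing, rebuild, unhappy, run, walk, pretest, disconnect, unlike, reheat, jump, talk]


Checking each word for prefix 're':
  'play' -> no (count: 0)
  'sing' -> no (count: 0)
  'rebuild' -> YES, starts with 're' (count: 1)
  'unhappy' -> no (count: 1)
  'run' -> no (count: 1)
  'walk' -> no (count: 1)
  'pretest' -> no (count: 1)
  'disconnect' -> no (count: 1)
  'unlike' -> no (count: 1)
  'reheat' -> YES, starts with 're' (count: 2)
  'jump' -> no (count: 2)
  'talk' -> no (count: 2)
Total with prefix 're': 2

2


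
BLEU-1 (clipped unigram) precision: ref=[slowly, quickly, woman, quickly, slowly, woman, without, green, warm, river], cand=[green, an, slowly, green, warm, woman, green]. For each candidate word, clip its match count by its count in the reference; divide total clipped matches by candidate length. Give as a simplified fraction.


Reference word counts: {'green': 1, 'quickly': 2, 'river': 1, 'slowly': 2, 'warm': 1, 'without': 1, 'woman': 2}
Checking each candidate word (with clipping):
  'green' -> in reference (ref count 1, used 1/1) -> match (matches: 1)
  'an' -> not in reference -> no match (matches: 1)
  'slowly' -> in reference (ref count 2, used 1/2) -> match (matches: 2)
  'green' -> ref count 1 already used up (1/1) -> clipped, no match (matches: 2)
  'warm' -> in reference (ref count 1, used 1/1) -> match (matches: 3)
  'woman' -> in reference (ref count 2, used 1/2) -> match (matches: 4)
  'green' -> ref count 1 already used up (1/1) -> clipped, no match (matches: 4)
Clipped matches: 4, Candidate length: 7
Precision = 4/7

4/7


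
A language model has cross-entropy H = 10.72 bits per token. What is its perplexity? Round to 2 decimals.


Perplexity formula: PP = 2^H
H = 10.72
PP = 2^10.72
Decompose: 2^10.72 = 2^10 * 2^0.72
2^10 = 1024, 2^0.72 ~ 1.6471820
PP ~ 1024 * 1.6471820 = 1686.7143680
Rounded to 2 decimals: 1686.71

1686.71


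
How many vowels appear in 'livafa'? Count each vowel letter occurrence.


Scanning each character of 'livafa':
  Position 1: 'l' -> consonant (running count: 0)
  Position 2: 'i' -> vowel (running count: 1)
  Position 3: 'v' -> consonant (running count: 1)
  Position 4: 'a' -> vowel (running count: 2)
  Position 5: 'f' -> consonant (running count: 2)
  Position 6: 'a' -> vowel (running count: 3)
Total vowels: 3

3


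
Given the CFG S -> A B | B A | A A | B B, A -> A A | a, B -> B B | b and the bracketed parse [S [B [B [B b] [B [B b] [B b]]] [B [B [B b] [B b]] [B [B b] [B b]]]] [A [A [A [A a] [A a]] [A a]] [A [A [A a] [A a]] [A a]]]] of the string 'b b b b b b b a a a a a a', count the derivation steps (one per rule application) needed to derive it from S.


Every bracketed nonterminal node [X ...] in the tree is produced by exactly one rule application.
Reading the tree off as a leftmost derivation:
  Step 1: S  =>  B A   (applied S -> B A)
  Step 2: B A  =>  B B A   (applied B -> B B)
  Step 3: B B A  =>  B B B A   (applied B -> B B)
  Step 4: B B B A  =>  b B B A   (applied B -> b)
  Step 5: b B B A  =>  b B B B A   (applied B -> B B)
  Step 6: b B B B A  =>  b b B B A   (applied B -> b)
  Step 7: b b B B A  =>  b b b B A   (applied B -> b)
  Step 8: b b b B A  =>  b b b B B A   (applied B -> B B)
  Step 9: b b b B B A  =>  b b b B B B A   (applied B -> B B)
  Step 10: b b b B B B A  =>  b b b b B B A   (applied B -> b)
  Step 11: b b b b B B A  =>  b b b b b B A   (applied B -> b)
  Step 12: b b b b b B A  =>  b b b b b B B A   (applied B -> B B)
  Step 13: b b b b b B B A  =>  b b b b b b B A   (applied B -> b)
  Step 14: b b b b b b B A  =>  b b b b b b b A   (applied B -> b)
  Step 15: b b b b b b b A  =>  b b b b b b b A A   (applied A -> A A)
  Step 16: b b b b b b b A A  =>  b b b b b b b A A A   (applied A -> A A)
  Step 17: b b b b b b b A A A  =>  b b b b b b b A A A A   (applied A -> A A)
  Step 18: b b b b b b b A A A A  =>  b b b b b b b a A A A   (applied A -> a)
  Step 19: b b b b b b b a A A A  =>  b b b b b b b a a A A   (applied A -> a)
  Step 20: b b b b b b b a a A A  =>  b b b b b b b a a a A   (applied A -> a)
  Step 21: b b b b b b b a a a A  =>  b b b b b b b a a a A A   (applied A -> A A)
  Step 22: b b b b b b b a a a A A  =>  b b b b b b b a a a A A A   (applied A -> A A)
  Step 23: b b b b b b b a a a A A A  =>  b b b b b b b a a a a A A   (applied A -> a)
  Step 24: b b b b b b b a a a a A A  =>  b b b b b b b a a a a a A   (applied A -> a)
  Step 25: b b b b b b b a a a a a A  =>  b b b b b b b a a a a a a   (applied A -> a)
Final yield: b b b b b b b a a a a a a
Total rewrite steps: 25

25


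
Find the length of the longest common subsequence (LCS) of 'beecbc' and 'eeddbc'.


DP table for LCS of 'beecbc' and 'eeddbc':
       e  e  d  d  b  c
    0  0  0  0  0  0  0
  b 0  0  0  0  0  1  1
  e 0  1  1  1  1  1  1
  e 0  1  2  2  2  2  2
  c 0  1  2  2  2  2  3
  b 0  1  2  2  2  3  3
  c 0  1  2  2  2  3  4
LCS: 'eebc'
LCS length = 4

4


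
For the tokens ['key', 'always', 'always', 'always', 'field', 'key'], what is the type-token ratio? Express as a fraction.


Tokens: 6
Unique types: ('always', 'field', 'key') = 3
TTR = 3/6
Simplify: divide both by 3 -> 1/2
TTR = 1/2

1/2


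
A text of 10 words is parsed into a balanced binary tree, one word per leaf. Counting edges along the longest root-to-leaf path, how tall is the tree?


In a balanced binary tree with n leaves the deepest leaf is ceil(log2(n)) edges below the root.
log2(10) = 3.3219
ceil(3.3219) = 4
height (edges) = 4

4


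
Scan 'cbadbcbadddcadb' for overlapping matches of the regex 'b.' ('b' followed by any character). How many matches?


Pattern: b. means 'b' followed by any character.
Scanning 'cbadbcbadddcadb' position-by-position:
  Pos 0: window 'cb' -> no
  Pos 1: window 'ba' -> MATCH
  Pos 2: window 'ad' -> no
  Pos 3: window 'db' -> no
  Pos 4: window 'bc' -> MATCH
  Pos 5: window 'cb' -> no
  Pos 6: window 'ba' -> MATCH
  Pos 7: window 'ad' -> no
  Pos 8: window 'dd' -> no
  Pos 9: window 'dd' -> no
  Pos 10: window 'dc' -> no
  Pos 11: window 'ca' -> no
  Pos 12: window 'ad' -> no
  Pos 13: window 'db' -> no
  Pos 14: window 'b' -> no
Total matches: 3

3


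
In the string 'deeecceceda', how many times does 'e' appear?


Scanning 'deeecceceda' for 'e':
  Position 1: 'e' -> MATCH (count: 1)
  Position 2: 'e' -> MATCH (count: 2)
  Position 3: 'e' -> MATCH (count: 3)
  Position 6: 'e' -> MATCH (count: 4)
  Position 8: 'e' -> MATCH (count: 5)
Total occurrences of 'e': 5

5


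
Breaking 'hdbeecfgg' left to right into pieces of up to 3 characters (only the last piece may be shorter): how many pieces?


'hdbeecfgg' has 9 characters.
Chunking with max size 3:
  Chunk 1: 'hdb' (positions 0-2)
  Chunk 2: 'eec' (positions 3-5)
  Chunk 3: 'fgg' (positions 6-8)
Total chunks: ceil(9 / 3) = 3

3


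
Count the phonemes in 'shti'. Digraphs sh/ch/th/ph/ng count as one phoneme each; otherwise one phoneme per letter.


Parsing 'shti' greedily, digraphs first:
  'sh' -> digraph (1 consonant phoneme) (phonemes so far: 1)
  't' -> consonant phoneme (phonemes so far: 2)
  'i' -> vowel phoneme (phonemes so far: 3)
Total phonemes: 3

3


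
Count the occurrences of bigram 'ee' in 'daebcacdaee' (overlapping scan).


Scanning 'daebcacdaee' for bigram 'ee':
  Position 0: 'da' -> no
  Position 1: 'ae' -> no
  Position 2: 'eb' -> no
  Position 3: 'bc' -> no
  Position 4: 'ca' -> no
  Position 5: 'ac' -> no
  Position 6: 'cd' -> no
  Position 7: 'da' -> no
  Position 8: 'ae' -> no
  Position 9: 'ee' -> MATCH
Total matches: 1

1


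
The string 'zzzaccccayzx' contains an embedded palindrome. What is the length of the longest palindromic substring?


Scanning 'zzzaccccayzx' for palindromic substrings.
Substring at positions 3-8: 'acccca'.
Check: reverse('acccca') = 'acccca' -> palindrome confirmed.
Neighbouring characters ('z' / 'y') break symmetry, so it cannot extend further.
No longer palindromic substring exists; longest length = 6

6


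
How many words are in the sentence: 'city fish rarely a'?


Counting words by splitting on spaces:
  Word 1: 'city'
  Word 2: 'fish'
  Word 3: 'rarely'
  Word 4: 'a'
Total words: 4

4


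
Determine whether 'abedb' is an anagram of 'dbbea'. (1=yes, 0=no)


Sort characters of 'abedb': 'abbde'
Sort characters of 'dbbea': 'abbde'
Sorted forms match -> they ARE anagrams
Result: 1

1


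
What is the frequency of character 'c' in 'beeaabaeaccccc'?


Scanning 'beeaabaeaccccc' for 'c':
  Position 9: 'c' -> MATCH (count: 1)
  Position 10: 'c' -> MATCH (count: 2)
  Position 11: 'c' -> MATCH (count: 3)
  Position 12: 'c' -> MATCH (count: 4)
  Position 13: 'c' -> MATCH (count: 5)
Total occurrences of 'c': 5

5


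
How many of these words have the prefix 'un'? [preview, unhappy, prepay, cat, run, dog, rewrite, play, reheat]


Checking each word for prefix 'un':
  'preview' -> no (count: 0)
  'unhappy' -> YES, starts with 'un' (count: 1)
  'prepay' -> no (count: 1)
  'cat' -> no (count: 1)
  'run' -> no (count: 1)
  'dog' -> no (count: 1)
  'rewrite' -> no (count: 1)
  'play' -> no (count: 1)
  'reheat' -> no (count: 1)
Total with prefix 'un': 1

1


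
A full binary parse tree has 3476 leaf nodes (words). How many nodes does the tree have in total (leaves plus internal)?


Leaf nodes (terminals): 3476
Internal nodes = n - 1 = 3476 - 1 = 3475
Total = leaves + internal = 3476 + 3475 = 6951

6951


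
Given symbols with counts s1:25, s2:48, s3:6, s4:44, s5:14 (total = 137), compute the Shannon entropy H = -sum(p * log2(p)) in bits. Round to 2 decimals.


Computing entropy H = -sum(p_i * log2(p_i)):
  s1: p = 25/137 = 0.1825, -p*log2(p) = 0.4478
  s2: p = 48/137 = 0.3504, -p*log2(p) = 0.5301
  s3: p = 6/137 = 0.0438, -p*log2(p) = 0.1977
  s4: p = 44/137 = 0.3212, -p*log2(p) = 0.5263
  s5: p = 14/137 = 0.1022, -p*log2(p) = 0.3363
H = sum of terms = 2.0382
Rounded to 2 decimals: 2.04

2.04


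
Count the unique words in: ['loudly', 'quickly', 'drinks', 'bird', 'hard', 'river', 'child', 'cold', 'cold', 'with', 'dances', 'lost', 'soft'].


Listing all tokens and tracking unique types:
  Token 1: 'loudly' -> NEW (unique so far: 1)
  Token 2: 'quickly' -> NEW (unique so far: 2)
  Token 3: 'drinks' -> NEW (unique so far: 3)
  Token 4: 'bird' -> NEW (unique so far: 4)
  Token 5: 'hard' -> NEW (unique so far: 5)
  Token 6: 'river' -> NEW (unique so far: 6)
  Token 7: 'child' -> NEW (unique so far: 7)
  Token 8: 'cold' -> NEW (unique so far: 8)
  Token 9: 'cold' -> duplicate (unique so far: 8)
  Token 10: 'with' -> NEW (unique so far: 9)
  Token 11: 'dances' -> NEW (unique so far: 10)
  Token 12: 'lost' -> NEW (unique so far: 11)
  Token 13: 'soft' -> NEW (unique so far: 12)
Unique types: ('bird', 'child', 'cold', 'dances', 'drinks', 'hard', 'lost', 'loudly', 'quickly', 'river', 'soft', 'with')
Vocabulary size: 12

12


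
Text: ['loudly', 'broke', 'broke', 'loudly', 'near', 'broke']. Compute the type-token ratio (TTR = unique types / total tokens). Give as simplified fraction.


Tokens: 6
Unique types: ('broke', 'loudly', 'near') = 3
TTR = 3/6
Simplify: divide both by 3 -> 1/2
TTR = 1/2

1/2


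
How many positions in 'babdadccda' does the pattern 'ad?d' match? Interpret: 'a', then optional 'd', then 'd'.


Pattern: ad?d means 'a', then optional 'd', then 'd'.
Scanning 'babdadccda' position-by-position:
  Pos 0: window 'bab' -> no
  Pos 1: window 'abd' -> no
  Pos 2: window 'bda' -> no
  Pos 3: window 'dad' -> no
  Pos 4: window 'adc' -> MATCH
  Pos 5: window 'dcc' -> no
  Pos 6: window 'ccd' -> no
  Pos 7: window 'cda' -> no
  Pos 8: window 'da' -> no
  Pos 9: window 'a' -> no
Total matches: 1

1


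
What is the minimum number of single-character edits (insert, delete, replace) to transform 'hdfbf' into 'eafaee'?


Building DP table for s1='hdfbf' (len 5) and s2='eafaee' (len 6):
       e  a  f  a  e  e
    0  1  2  3  4  5  6
  h 1  1  2  3  4  5  6
  d 2  2  2  3  4  5  6
  f 3  3  3  2  3  4  5
  b 4  4  4  3  3  4  5
  f 5  5  5  4  4  4  5
Edit distance = dp[5][6] = 5

5


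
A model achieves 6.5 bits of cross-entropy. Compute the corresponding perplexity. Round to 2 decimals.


Perplexity formula: PP = 2^H
H = 6.5
PP = 2^6.5
Decompose: 2^6.5 = 2^6 * 2^0.5 = 2^6 * sqrt(2)
2^6 = 64, sqrt(2) ~ 1.4142136
PP ~ 64 * 1.4142136 = 90.5096704
Rounded to 2 decimals: 90.51

90.51


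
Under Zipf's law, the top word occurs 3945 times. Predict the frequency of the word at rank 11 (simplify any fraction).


Zipf's law: freq(rank) = f1 / rank
f1 = 3945, rank = 11
freq = 3945 / 11
GCD(3945, 11) = 1
Simplified: 3945/11

3945/11


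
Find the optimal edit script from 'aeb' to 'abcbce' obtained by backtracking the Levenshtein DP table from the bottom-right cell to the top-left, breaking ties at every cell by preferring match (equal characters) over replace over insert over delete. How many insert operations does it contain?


Edit distance = 4. Backtracking from cell (3, 6) with preference match > replace > insert > delete,
then listing the resulting alignment 'aeb' -> 'abcbce' left to right:
  Step 1: keep 'a'
  Step 2: insert 'b' [insertion #1]
  Step 3: replace e->c
  Step 4: keep 'b'
  Step 5: insert 'c' [insertion #2]
  Step 6: insert 'e' [insertion #3]
Total insertions: 3

3


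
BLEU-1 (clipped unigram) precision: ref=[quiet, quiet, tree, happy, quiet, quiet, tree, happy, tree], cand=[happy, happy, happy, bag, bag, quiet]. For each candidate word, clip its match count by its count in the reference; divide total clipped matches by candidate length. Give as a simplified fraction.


Reference word counts: {'happy': 2, 'quiet': 4, 'tree': 3}
Checking each candidate word (with clipping):
  'happy' -> in reference (ref count 2, used 1/2) -> match (matches: 1)
  'happy' -> in reference (ref count 2, used 2/2) -> match (matches: 2)
  'happy' -> ref count 2 already used up (2/2) -> clipped, no match (matches: 2)
  'bag' -> not in reference -> no match (matches: 2)
  'bag' -> not in reference -> no match (matches: 2)
  'quiet' -> in reference (ref count 4, used 1/4) -> match (matches: 3)
Clipped matches: 3, Candidate length: 6
Precision = 3/6 = 1/2

1/2


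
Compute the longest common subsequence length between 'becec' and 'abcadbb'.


DP table for LCS of 'becec' and 'abcadbb':
       a  b  c  a  d  b  b
    0  0  0  0  0  0  0  0
  b 0  0  1  1  1  1  1  1
  e 0  0  1  1  1  1  1  1
  c 0  0  1  2  2  2  2  2
  e 0  0  1  2  2  2  2  2
  c 0  0  1  2  2  2  2  2
LCS: 'bc'
LCS length = 2

2


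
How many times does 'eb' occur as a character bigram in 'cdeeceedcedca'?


Scanning 'cdeeceedcedca' for bigram 'eb':
  Position 0: 'cd' -> no
  Position 1: 'de' -> no
  Position 2: 'ee' -> no
  Position 3: 'ec' -> no
  Position 4: 'ce' -> no
  Position 5: 'ee' -> no
  Position 6: 'ed' -> no
  Position 7: 'dc' -> no
  Position 8: 'ce' -> no
  Position 9: 'ed' -> no
  Position 10: 'dc' -> no
  Position 11: 'ca' -> no
Total matches: 0

0


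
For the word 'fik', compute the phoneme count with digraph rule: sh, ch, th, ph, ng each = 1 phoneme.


Parsing 'fik' greedily, digraphs first:
  'f' -> consonant phoneme (phonemes so far: 1)
  'i' -> vowel phoneme (phonemes so far: 2)
  'k' -> consonant phoneme (phonemes so far: 3)
Total phonemes: 3

3


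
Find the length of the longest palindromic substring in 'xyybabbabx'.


Scanning 'xyybabbabx' for palindromic substrings.
Substring at positions 3-8: 'babbab'.
Check: reverse('babbab') = 'babbab' -> palindrome confirmed.
Neighbouring characters ('y' / 'x') break symmetry, so it cannot extend further.
No longer palindromic substring exists; longest length = 6

6


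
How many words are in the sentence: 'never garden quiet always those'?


Counting words by splitting on spaces:
  Word 1: 'never'
  Word 2: 'garden'
  Word 3: 'quiet'
  Word 4: 'always'
  Word 5: 'those'
Total words: 5

5


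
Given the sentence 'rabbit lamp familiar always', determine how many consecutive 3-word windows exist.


Word trigrams from [4] words:
  Trigram 1: (rabbit lamp familiar)
  Trigram 2: (lamp familiar always)
Total word trigrams: 4 - 2 = 2

2


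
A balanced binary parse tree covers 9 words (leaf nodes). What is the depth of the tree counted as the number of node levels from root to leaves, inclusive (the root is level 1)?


In a balanced binary tree with n leaves the deepest leaf is ceil(log2(n)) edges below the root,
so counting node levels inclusive of root and leaves gives ceil(log2(n)) + 1 levels.
log2(9) = 3.1699
ceil(3.1699) = 4
levels = 4 + 1 = 5

5


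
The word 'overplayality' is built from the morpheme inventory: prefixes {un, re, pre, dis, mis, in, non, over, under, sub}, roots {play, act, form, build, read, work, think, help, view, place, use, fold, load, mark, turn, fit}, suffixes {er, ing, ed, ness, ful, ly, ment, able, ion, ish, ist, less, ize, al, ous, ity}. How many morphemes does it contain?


Segmenting 'overplayality' against the inventory:
  'over' -> prefix (morpheme 1)
  'play' -> root (morpheme 2)
  'al' -> suffix (morpheme 3)
  'ity' -> suffix (morpheme 4)
Total morphemes: 4

4


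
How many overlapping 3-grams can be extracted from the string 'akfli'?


String 'akfli' has length L = 5.
Number of overlapping n-grams = L - n + 1
Substituting: 5 - 3 + 1 = 3

3


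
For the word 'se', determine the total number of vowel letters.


Scanning each character of 'se':
  Position 1: 's' -> consonant (running count: 0)
  Position 2: 'e' -> vowel (running count: 1)
Total vowels: 1

1


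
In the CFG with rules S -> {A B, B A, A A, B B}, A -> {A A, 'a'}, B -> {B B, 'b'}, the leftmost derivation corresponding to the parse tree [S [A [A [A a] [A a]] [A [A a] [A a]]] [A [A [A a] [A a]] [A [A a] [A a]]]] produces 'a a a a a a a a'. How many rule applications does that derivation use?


Every bracketed nonterminal node [X ...] in the tree is produced by exactly one rule application.
Reading the tree off as a leftmost derivation:
  Step 1: S  =>  A A   (applied S -> A A)
  Step 2: A A  =>  A A A   (applied A -> A A)
  Step 3: A A A  =>  A A A A   (applied A -> A A)
  Step 4: A A A A  =>  a A A A   (applied A -> a)
  Step 5: a A A A  =>  a a A A   (applied A -> a)
  Step 6: a a A A  =>  a a A A A   (applied A -> A A)
  Step 7: a a A A A  =>  a a a A A   (applied A -> a)
  Step 8: a a a A A  =>  a a a a A   (applied A -> a)
  Step 9: a a a a A  =>  a a a a A A   (applied A -> A A)
  Step 10: a a a a A A  =>  a a a a A A A   (applied A -> A A)
  Step 11: a a a a A A A  =>  a a a a a A A   (applied A -> a)
  Step 12: a a a a a A A  =>  a a a a a a A   (applied A -> a)
  Step 13: a a a a a a A  =>  a a a a a a A A   (applied A -> A A)
  Step 14: a a a a a a A A  =>  a a a a a a a A   (applied A -> a)
  Step 15: a a a a a a a A  =>  a a a a a a a a   (applied A -> a)
Final yield: a a a a a a a a
Total rewrite steps: 15

15


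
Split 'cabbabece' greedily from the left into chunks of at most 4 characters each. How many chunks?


'cabbabece' has 9 characters.
Chunking with max size 4:
  Chunk 1: 'cabb' (positions 0-3)
  Chunk 2: 'abec' (positions 4-7)
  Chunk 3: 'e' (positions 8-8)
Total chunks: ceil(9 / 4) = 3

3


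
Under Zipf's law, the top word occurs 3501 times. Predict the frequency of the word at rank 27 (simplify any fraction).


Zipf's law: freq(rank) = f1 / rank
f1 = 3501, rank = 27
freq = 3501 / 27
GCD(3501, 27) = 9
Simplified: 389/3

389/3


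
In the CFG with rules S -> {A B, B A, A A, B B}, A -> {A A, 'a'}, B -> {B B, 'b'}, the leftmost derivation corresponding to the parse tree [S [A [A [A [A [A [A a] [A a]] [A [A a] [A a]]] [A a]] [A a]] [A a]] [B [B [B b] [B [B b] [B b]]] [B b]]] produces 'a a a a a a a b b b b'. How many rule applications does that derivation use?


Every bracketed nonterminal node [X ...] in the tree is produced by exactly one rule application.
Reading the tree off as a leftmost derivation:
  Step 1: S  =>  A B   (applied S -> A B)
  Step 2: A B  =>  A A B   (applied A -> A A)
  Step 3: A A B  =>  A A A B   (applied A -> A A)
  Step 4: A A A B  =>  A A A A B   (applied A -> A A)
  Step 5: A A A A B  =>  A A A A A B   (applied A -> A A)
  Step 6: A A A A A B  =>  A A A A A A B   (applied A -> A A)
  Step 7: A A A A A A B  =>  a A A A A A B   (applied A -> a)
  Step 8: a A A A A A B  =>  a a A A A A B   (applied A -> a)
  Step 9: a a A A A A B  =>  a a A A A A A B   (applied A -> A A)
  Step 10: a a A A A A A B  =>  a a a A A A A B   (applied A -> a)
  Step 11: a a a A A A A B  =>  a a a a A A A B   (applied A -> a)
  Step 12: a a a a A A A B  =>  a a a a a A A B   (applied A -> a)
  Step 13: a a a a a A A B  =>  a a a a a a A B   (applied A -> a)
  Step 14: a a a a a a A B  =>  a a a a a a a B   (applied A -> a)
  Step 15: a a a a a a a B  =>  a a a a a a a B B   (applied B -> B B)
  Step 16: a a a a a a a B B  =>  a a a a a a a B B B   (applied B -> B B)
  Step 17: a a a a a a a B B B  =>  a a a a a a a b B B   (applied B -> b)
  Step 18: a a a a a a a b B B  =>  a a a a a a a b B B B   (applied B -> B B)
  Step 19: a a a a a a a b B B B  =>  a a a a a a a b b B B   (applied B -> b)
  Step 20: a a a a a a a b b B B  =>  a a a a a a a b b b B   (applied B -> b)
  Step 21: a a a a a a a b b b B  =>  a a a a a a a b b b b   (applied B -> b)
Final yield: a a a a a a a b b b b
Total rewrite steps: 21

21


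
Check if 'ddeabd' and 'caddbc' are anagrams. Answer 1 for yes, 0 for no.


Sort characters of 'ddeabd': 'abddde'
Sort characters of 'caddbc': 'abccdd'
Sorted forms differ -> they are NOT anagrams
Result: 0

0


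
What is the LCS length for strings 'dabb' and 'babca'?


DP table for LCS of 'dabb' and 'babca':
       b  a  b  c  a
    0  0  0  0  0  0
  d 0  0  0  0  0  0
  a 0  0  1  1  1  1
  b 0  1  1  2  2  2
  b 0  1  1  2  2  2
LCS: 'ab'
LCS length = 2

2


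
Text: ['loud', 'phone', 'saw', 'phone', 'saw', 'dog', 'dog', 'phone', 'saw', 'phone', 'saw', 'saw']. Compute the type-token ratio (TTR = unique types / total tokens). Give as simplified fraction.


Tokens: 12
Unique types: ('dog', 'loud', 'phone', 'saw') = 4
TTR = 4/12
Simplify: divide both by 4 -> 1/3
TTR = 1/3

1/3


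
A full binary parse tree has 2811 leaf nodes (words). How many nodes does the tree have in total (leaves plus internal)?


Leaf nodes (terminals): 2811
Internal nodes = n - 1 = 2811 - 1 = 2810
Total = leaves + internal = 2811 + 2810 = 5621

5621
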